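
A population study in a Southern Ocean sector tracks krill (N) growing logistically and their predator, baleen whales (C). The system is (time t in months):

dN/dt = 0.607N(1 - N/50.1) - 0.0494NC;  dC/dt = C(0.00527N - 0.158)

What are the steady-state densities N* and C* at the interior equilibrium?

N* ≈ 30, C* ≈ 4.93

From dC/dt = 0 with C > 0: 0.00527N* = 0.158, so N* = 30.
Substitute into dN/dt = 0: 0.607(1 - 30/50.1) = 0.0494C*.
The bracket is 0.402, giving C* = 0.244/0.0494 = 4.93.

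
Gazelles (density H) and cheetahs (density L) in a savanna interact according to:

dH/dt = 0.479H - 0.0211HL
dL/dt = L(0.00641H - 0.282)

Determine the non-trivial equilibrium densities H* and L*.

Set dL/dt = 0 with L > 0: 0.00641H - 0.282 = 0, so H* = 0.282/0.00641 = 44.
Set dH/dt = 0 with H > 0: 0.479 - 0.0211L = 0, so L* = 0.479/0.0211 = 22.7.

H* ≈ 44, L* ≈ 22.7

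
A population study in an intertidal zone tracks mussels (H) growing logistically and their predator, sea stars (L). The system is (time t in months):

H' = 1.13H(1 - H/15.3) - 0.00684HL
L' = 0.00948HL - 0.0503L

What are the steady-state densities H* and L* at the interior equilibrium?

From dL/dt = 0 with L > 0: 0.00948H* = 0.0503, so H* = 5.31.
Substitute into dH/dt = 0: 1.13(1 - 5.31/15.3) = 0.00684L*.
The bracket is 0.653, giving L* = 0.738/0.00684 = 108.

H* ≈ 5.31, L* ≈ 108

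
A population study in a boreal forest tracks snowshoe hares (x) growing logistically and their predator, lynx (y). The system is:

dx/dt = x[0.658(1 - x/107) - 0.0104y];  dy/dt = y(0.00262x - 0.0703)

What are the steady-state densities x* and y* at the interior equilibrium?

x* ≈ 26.8, y* ≈ 47.4

From dy/dt = 0 with y > 0: 0.00262x* = 0.0703, so x* = 26.8.
Substitute into dx/dt = 0: 0.658(1 - 26.8/107) = 0.0104y*.
The bracket is 0.749, giving y* = 0.493/0.0104 = 47.4.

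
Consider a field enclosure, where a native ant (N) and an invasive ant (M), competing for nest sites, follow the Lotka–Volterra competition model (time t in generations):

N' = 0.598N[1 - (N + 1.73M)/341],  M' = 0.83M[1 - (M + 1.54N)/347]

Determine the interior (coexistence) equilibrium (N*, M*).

Setting both brackets to zero gives the nullclines N + 1.73M = 341 and 1.54N + M = 347.
Substituting M = 347 - 1.54N into the first: N(1 - 1.73·1.54) = 341 - 1.73·347.
So N* = -259/-1.66 = 156, and then M* = 347 - 1.54·156 = 107.

N* ≈ 156, M* ≈ 107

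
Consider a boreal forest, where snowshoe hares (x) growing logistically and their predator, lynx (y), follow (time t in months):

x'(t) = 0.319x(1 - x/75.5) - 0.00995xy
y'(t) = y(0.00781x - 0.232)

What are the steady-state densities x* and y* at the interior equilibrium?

x* ≈ 29.7, y* ≈ 19.4

From dy/dt = 0 with y > 0: 0.00781x* = 0.232, so x* = 29.7.
Substitute into dx/dt = 0: 0.319(1 - 29.7/75.5) = 0.00995y*.
The bracket is 0.607, giving y* = 0.193/0.00995 = 19.4.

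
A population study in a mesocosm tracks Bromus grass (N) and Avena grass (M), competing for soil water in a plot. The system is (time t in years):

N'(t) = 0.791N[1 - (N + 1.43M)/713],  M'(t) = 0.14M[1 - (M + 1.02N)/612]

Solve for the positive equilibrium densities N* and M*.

Setting both brackets to zero gives the nullclines N + 1.43M = 713 and 1.02N + M = 612.
Substituting M = 612 - 1.02N into the first: N(1 - 1.43·1.02) = 713 - 1.43·612.
So N* = -162/-0.459 = 354, and then M* = 612 - 1.02·354 = 251.

N* ≈ 354, M* ≈ 251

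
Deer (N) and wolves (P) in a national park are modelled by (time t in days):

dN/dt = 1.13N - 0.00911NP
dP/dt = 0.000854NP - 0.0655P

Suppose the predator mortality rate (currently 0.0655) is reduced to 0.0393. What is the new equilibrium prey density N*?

At the interior fixed point, setting dP/dt = 0 with P > 0 fixes N* = (predator death rate)/(NP coefficient) — independent of the other coefficients.
With the change, N* = 0.0393/0.000854 = 46; it falls from 76.7.

N* ≈ 46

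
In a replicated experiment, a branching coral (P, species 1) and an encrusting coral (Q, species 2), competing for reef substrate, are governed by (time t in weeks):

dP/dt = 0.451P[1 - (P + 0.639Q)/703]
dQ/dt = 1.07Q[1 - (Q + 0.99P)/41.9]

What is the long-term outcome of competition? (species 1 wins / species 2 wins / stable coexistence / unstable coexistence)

species 1 excludes species 2

Compare the nullcline intercepts: K1/α12 = 703/0.639 = 1100 > K2 = 41.9; K2/α21 = 41.9/0.99 = 42.3 < K1 = 703.
Since the inequalities point opposite ways, species 1 can invade but species 2 cannot.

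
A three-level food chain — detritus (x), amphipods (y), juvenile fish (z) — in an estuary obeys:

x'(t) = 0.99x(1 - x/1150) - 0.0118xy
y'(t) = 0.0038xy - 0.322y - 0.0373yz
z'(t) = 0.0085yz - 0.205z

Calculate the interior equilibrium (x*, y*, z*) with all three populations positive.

From dz/dt = 0: 0.0085y* = 0.205, so y* = 24.1.
From dx/dt = 0: 0.99(1 - x*/1150) = 0.0118·24.1, giving x* = 1150·(1 - 0.287) = 819.
From dy/dt = 0: 0.0038·819 - 0.322 = 0.0373z*, so z* = 2.79/0.0373 = 74.8.

x* ≈ 819, y* ≈ 24.1, z* ≈ 74.8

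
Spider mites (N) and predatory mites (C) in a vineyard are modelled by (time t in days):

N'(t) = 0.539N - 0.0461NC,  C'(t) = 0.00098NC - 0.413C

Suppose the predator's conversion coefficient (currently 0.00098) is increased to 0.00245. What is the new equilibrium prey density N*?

At the interior fixed point, setting dC/dt = 0 with C > 0 fixes N* = (predator death rate)/(NC coefficient) — independent of the other coefficients.
With the change, N* = 0.413/0.00245 = 169; it falls from 421.

N* ≈ 169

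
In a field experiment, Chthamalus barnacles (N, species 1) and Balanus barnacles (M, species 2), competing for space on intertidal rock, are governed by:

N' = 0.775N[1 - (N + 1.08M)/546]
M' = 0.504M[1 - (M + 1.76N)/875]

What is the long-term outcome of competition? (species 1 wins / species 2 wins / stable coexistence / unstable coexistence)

unstable coexistence (outcome depends on initial conditions)

Compare the nullcline intercepts: K1/α12 = 546/1.08 = 506 < K2 = 875; K2/α21 = 875/1.76 = 497 < K1 = 546.
Since both are reversed, neither can invade when rare; the interior point is a saddle.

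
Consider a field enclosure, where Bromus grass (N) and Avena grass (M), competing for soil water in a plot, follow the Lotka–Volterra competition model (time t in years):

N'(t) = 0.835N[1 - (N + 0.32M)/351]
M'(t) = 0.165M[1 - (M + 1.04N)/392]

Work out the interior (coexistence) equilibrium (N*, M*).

Setting both brackets to zero gives the nullclines N + 0.32M = 351 and 1.04N + M = 392.
Substituting M = 392 - 1.04N into the first: N(1 - 0.32·1.04) = 351 - 0.32·392.
So N* = 226/0.667 = 338, and then M* = 392 - 1.04·338 = 40.4.

N* ≈ 338, M* ≈ 40.4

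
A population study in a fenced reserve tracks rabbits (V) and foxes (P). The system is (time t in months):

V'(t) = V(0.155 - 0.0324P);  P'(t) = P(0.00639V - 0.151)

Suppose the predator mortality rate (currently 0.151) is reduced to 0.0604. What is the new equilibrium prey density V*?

V* ≈ 9.45

At the interior fixed point, setting dP/dt = 0 with P > 0 fixes V* = (predator death rate)/(VP coefficient) — independent of the other coefficients.
With the change, V* = 0.0604/0.00639 = 9.45; it falls from 23.6.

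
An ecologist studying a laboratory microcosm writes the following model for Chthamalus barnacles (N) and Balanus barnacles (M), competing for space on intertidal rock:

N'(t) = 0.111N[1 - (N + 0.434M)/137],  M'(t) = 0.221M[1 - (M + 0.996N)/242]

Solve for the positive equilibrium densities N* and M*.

N* ≈ 56.3, M* ≈ 186

Setting both brackets to zero gives the nullclines N + 0.434M = 137 and 0.996N + M = 242.
Substituting M = 242 - 0.996N into the first: N(1 - 0.434·0.996) = 137 - 0.434·242.
So N* = 32/0.568 = 56.3, and then M* = 242 - 0.996·56.3 = 186.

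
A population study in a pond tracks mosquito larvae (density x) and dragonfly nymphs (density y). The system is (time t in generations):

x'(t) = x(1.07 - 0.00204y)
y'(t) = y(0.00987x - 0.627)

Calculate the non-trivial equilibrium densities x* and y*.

x* ≈ 63.5, y* ≈ 525

Set dy/dt = 0 with y > 0: 0.00987x - 0.627 = 0, so x* = 0.627/0.00987 = 63.5.
Set dx/dt = 0 with x > 0: 1.07 - 0.00204y = 0, so y* = 1.07/0.00204 = 525.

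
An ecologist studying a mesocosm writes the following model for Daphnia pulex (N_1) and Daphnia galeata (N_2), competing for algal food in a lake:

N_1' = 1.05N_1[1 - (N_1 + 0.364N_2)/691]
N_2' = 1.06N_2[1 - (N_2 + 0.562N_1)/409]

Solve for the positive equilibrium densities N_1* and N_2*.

Setting both brackets to zero gives the nullclines N_1 + 0.364N_2 = 691 and 0.562N_1 + N_2 = 409.
Substituting N_2 = 409 - 0.562N_1 into the first: N_1(1 - 0.364·0.562) = 691 - 0.364·409.
So N_1* = 542/0.795 = 682, and then N_2* = 409 - 0.562·682 = 26.

N_1* ≈ 682, N_2* ≈ 26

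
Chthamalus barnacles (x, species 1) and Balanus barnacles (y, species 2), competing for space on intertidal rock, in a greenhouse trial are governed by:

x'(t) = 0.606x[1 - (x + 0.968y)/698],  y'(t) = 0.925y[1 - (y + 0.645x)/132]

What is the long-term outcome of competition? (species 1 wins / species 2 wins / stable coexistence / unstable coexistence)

Compare the nullcline intercepts: K1/α12 = 698/0.968 = 721 > K2 = 132; K2/α21 = 132/0.645 = 205 < K1 = 698.
Since the inequalities point opposite ways, species 1 can invade but species 2 cannot.

species 1 excludes species 2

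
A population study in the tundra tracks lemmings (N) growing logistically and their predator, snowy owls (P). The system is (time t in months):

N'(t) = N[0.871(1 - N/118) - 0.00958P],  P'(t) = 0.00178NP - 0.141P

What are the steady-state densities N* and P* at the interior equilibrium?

From dP/dt = 0 with P > 0: 0.00178N* = 0.141, so N* = 79.2.
Substitute into dN/dt = 0: 0.871(1 - 79.2/118) = 0.00958P*.
The bracket is 0.329, giving P* = 0.286/0.00958 = 29.9.

N* ≈ 79.2, P* ≈ 29.9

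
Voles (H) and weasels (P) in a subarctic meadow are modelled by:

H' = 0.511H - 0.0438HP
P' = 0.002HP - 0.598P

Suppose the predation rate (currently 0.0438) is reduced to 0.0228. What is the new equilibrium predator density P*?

At the interior fixed point, setting dH/dt = 0 with H > 0 fixes P* = (prey growth rate)/(HP coefficient) — independent of the other coefficients.
With the change, P* = 0.511/0.0228 = 22.4; it rises from 11.7.

P* ≈ 22.4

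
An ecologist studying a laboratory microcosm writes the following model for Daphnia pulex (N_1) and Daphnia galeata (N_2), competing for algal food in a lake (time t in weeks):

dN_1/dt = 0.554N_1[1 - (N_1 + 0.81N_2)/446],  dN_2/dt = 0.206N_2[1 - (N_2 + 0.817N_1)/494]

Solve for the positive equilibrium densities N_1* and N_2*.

Setting both brackets to zero gives the nullclines N_1 + 0.81N_2 = 446 and 0.817N_1 + N_2 = 494.
Substituting N_2 = 494 - 0.817N_1 into the first: N_1(1 - 0.81·0.817) = 446 - 0.81·494.
So N_1* = 45.9/0.338 = 136, and then N_2* = 494 - 0.817·136 = 383.

N_1* ≈ 136, N_2* ≈ 383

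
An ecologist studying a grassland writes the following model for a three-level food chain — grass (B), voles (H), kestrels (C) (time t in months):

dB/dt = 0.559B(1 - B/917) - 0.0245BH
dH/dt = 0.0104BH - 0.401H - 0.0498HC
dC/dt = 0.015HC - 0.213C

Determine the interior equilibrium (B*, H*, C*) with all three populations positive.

B* ≈ 346, H* ≈ 14.2, C* ≈ 64.3

From dC/dt = 0: 0.015H* = 0.213, so H* = 14.2.
From dB/dt = 0: 0.559(1 - B*/917) = 0.0245·14.2, giving B* = 917·(1 - 0.622) = 346.
From dH/dt = 0: 0.0104·346 - 0.401 = 0.0498C*, so C* = 3.2/0.0498 = 64.3.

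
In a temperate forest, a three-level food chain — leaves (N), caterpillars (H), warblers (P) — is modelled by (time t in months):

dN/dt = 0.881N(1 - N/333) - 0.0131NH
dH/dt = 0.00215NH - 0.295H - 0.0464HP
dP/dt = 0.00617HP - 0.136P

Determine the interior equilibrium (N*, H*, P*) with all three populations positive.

N* ≈ 224, H* ≈ 22, P* ≈ 4.01

From dP/dt = 0: 0.00617H* = 0.136, so H* = 22.
From dN/dt = 0: 0.881(1 - N*/333) = 0.0131·22, giving N* = 333·(1 - 0.328) = 224.
From dH/dt = 0: 0.00215·224 - 0.295 = 0.0464P*, so P* = 0.186/0.0464 = 4.01.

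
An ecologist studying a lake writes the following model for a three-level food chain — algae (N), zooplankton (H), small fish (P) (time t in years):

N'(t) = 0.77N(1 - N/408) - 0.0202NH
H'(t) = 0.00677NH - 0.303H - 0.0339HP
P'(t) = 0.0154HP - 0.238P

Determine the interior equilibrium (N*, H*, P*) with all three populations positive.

N* ≈ 243, H* ≈ 15.5, P* ≈ 39.5

From dP/dt = 0: 0.0154H* = 0.238, so H* = 15.5.
From dN/dt = 0: 0.77(1 - N*/408) = 0.0202·15.5, giving N* = 408·(1 - 0.405) = 243.
From dH/dt = 0: 0.00677·243 - 0.303 = 0.0339P*, so P* = 1.34/0.0339 = 39.5.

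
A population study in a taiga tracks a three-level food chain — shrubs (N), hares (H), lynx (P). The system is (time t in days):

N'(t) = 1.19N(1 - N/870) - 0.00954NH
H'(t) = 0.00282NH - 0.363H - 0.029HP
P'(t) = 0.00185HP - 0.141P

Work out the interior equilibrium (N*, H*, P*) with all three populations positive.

N* ≈ 338, H* ≈ 76.2, P* ≈ 20.4

From dP/dt = 0: 0.00185H* = 0.141, so H* = 76.2.
From dN/dt = 0: 1.19(1 - N*/870) = 0.00954·76.2, giving N* = 870·(1 - 0.611) = 338.
From dH/dt = 0: 0.00282·338 - 0.363 = 0.029P*, so P* = 0.591/0.029 = 20.4.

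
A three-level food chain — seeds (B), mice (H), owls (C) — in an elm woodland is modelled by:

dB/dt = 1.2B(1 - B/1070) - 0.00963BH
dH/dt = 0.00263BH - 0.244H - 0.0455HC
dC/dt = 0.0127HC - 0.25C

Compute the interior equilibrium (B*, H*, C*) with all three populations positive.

B* ≈ 901, H* ≈ 19.7, C* ≈ 46.7

From dC/dt = 0: 0.0127H* = 0.25, so H* = 19.7.
From dB/dt = 0: 1.2(1 - B*/1070) = 0.00963·19.7, giving B* = 1070·(1 - 0.158) = 901.
From dH/dt = 0: 0.00263·901 - 0.244 = 0.0455C*, so C* = 2.13/0.0455 = 46.7.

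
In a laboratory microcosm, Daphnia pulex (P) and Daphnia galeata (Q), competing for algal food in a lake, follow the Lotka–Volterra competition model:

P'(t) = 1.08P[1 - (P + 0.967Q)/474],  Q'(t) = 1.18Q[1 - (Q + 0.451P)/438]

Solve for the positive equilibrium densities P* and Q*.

Setting both brackets to zero gives the nullclines P + 0.967Q = 474 and 0.451P + Q = 438.
Substituting Q = 438 - 0.451P into the first: P(1 - 0.967·0.451) = 474 - 0.967·438.
So P* = 50.5/0.564 = 89.5, and then Q* = 438 - 0.451·89.5 = 398.

P* ≈ 89.5, Q* ≈ 398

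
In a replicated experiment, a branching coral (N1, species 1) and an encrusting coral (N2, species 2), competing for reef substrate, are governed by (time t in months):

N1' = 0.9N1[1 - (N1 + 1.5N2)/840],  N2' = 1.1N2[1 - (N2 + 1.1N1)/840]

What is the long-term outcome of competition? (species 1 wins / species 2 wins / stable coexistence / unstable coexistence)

Compare the nullcline intercepts: K1/α12 = 840/1.5 = 560 < K2 = 840; K2/α21 = 840/1.1 = 764 < K1 = 840.
Since both are reversed, neither can invade when rare; the interior point is a saddle.

unstable coexistence (outcome depends on initial conditions)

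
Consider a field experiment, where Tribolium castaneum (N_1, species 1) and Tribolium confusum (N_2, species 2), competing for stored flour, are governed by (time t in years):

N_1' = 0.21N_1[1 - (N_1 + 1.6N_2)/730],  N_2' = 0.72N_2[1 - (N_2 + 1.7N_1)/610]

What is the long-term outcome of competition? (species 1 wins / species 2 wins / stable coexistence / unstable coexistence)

unstable coexistence (outcome depends on initial conditions)

Compare the nullcline intercepts: K1/α12 = 730/1.6 = 456 < K2 = 610; K2/α21 = 610/1.7 = 359 < K1 = 730.
Since both are reversed, neither can invade when rare; the interior point is a saddle.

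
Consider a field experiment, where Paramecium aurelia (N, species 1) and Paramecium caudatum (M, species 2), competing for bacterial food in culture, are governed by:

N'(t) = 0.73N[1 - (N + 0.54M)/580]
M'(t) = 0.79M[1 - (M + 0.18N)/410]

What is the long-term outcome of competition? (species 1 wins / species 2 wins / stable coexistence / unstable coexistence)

Compare the nullcline intercepts: K1/α12 = 580/0.54 = 1070 > K2 = 410; K2/α21 = 410/0.18 = 2280 > K1 = 580.
Since both inequalities hold, each species can invade when rare, so the interior equilibrium is stable.

stable coexistence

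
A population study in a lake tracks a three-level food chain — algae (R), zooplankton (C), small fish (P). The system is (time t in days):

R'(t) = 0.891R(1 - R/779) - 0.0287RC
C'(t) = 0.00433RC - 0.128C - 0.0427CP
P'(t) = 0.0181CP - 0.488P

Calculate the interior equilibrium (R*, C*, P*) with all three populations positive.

From dP/dt = 0: 0.0181C* = 0.488, so C* = 27.
From dR/dt = 0: 0.891(1 - R*/779) = 0.0287·27, giving R* = 779·(1 - 0.868) = 102.
From dC/dt = 0: 0.00433·102 - 0.128 = 0.0427P*, so P* = 0.316/0.0427 = 7.39.

R* ≈ 102, C* ≈ 27, P* ≈ 7.39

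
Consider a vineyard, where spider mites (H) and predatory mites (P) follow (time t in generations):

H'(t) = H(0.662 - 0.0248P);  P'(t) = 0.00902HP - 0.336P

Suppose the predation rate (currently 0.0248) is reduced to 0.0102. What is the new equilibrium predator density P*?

At the interior fixed point, setting dH/dt = 0 with H > 0 fixes P* = (prey growth rate)/(HP coefficient) — independent of the other coefficients.
With the change, P* = 0.662/0.0102 = 64.9; it rises from 26.7.

P* ≈ 64.9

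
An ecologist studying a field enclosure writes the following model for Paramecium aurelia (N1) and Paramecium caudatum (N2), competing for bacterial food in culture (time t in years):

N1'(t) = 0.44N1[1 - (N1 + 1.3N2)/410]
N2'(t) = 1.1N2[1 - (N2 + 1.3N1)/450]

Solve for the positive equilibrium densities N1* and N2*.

N1* ≈ 254, N2* ≈ 120

Setting both brackets to zero gives the nullclines N1 + 1.3N2 = 410 and 1.3N1 + N2 = 450.
Substituting N2 = 450 - 1.3N1 into the first: N1(1 - 1.3·1.3) = 410 - 1.3·450.
So N1* = -175/-0.69 = 254, and then N2* = 450 - 1.3·254 = 120.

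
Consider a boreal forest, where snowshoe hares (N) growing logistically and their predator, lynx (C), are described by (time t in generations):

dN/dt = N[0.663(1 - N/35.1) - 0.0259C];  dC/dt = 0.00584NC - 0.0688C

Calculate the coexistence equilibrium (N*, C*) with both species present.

From dC/dt = 0 with C > 0: 0.00584N* = 0.0688, so N* = 11.8.
Substitute into dN/dt = 0: 0.663(1 - 11.8/35.1) = 0.0259C*.
The bracket is 0.664, giving C* = 0.44/0.0259 = 17.

N* ≈ 11.8, C* ≈ 17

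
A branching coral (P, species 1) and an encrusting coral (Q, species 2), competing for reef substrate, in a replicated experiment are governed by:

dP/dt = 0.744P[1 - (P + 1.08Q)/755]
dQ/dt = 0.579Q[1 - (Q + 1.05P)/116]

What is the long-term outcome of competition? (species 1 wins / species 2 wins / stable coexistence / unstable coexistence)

species 1 excludes species 2

Compare the nullcline intercepts: K1/α12 = 755/1.08 = 699 > K2 = 116; K2/α21 = 116/1.05 = 110 < K1 = 755.
Since the inequalities point opposite ways, species 1 can invade but species 2 cannot.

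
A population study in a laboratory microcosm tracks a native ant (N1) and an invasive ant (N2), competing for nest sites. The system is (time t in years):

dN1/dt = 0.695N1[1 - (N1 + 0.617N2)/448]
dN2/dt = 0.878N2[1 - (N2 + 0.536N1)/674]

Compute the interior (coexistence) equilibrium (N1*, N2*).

Setting both brackets to zero gives the nullclines N1 + 0.617N2 = 448 and 0.536N1 + N2 = 674.
Substituting N2 = 674 - 0.536N1 into the first: N1(1 - 0.617·0.536) = 448 - 0.617·674.
So N1* = 32.1/0.669 = 48, and then N2* = 674 - 0.536·48 = 648.

N1* ≈ 48, N2* ≈ 648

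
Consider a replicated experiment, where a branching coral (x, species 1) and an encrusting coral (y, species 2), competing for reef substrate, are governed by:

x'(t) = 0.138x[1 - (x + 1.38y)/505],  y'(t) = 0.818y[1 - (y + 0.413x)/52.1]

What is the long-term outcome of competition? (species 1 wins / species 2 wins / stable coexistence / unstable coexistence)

Compare the nullcline intercepts: K1/α12 = 505/1.38 = 366 > K2 = 52.1; K2/α21 = 52.1/0.413 = 126 < K1 = 505.
Since the inequalities point opposite ways, species 1 can invade but species 2 cannot.

species 1 excludes species 2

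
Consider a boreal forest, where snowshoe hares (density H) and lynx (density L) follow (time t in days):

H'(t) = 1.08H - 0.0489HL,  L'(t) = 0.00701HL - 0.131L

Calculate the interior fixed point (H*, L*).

Set dL/dt = 0 with L > 0: 0.00701H - 0.131 = 0, so H* = 0.131/0.00701 = 18.7.
Set dH/dt = 0 with H > 0: 1.08 - 0.0489L = 0, so L* = 1.08/0.0489 = 22.1.

H* ≈ 18.7, L* ≈ 22.1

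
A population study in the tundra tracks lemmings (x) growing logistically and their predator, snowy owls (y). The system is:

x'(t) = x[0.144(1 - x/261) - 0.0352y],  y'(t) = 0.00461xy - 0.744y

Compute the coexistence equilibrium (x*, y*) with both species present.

From dy/dt = 0 with y > 0: 0.00461x* = 0.744, so x* = 161.
Substitute into dx/dt = 0: 0.144(1 - 161/261) = 0.0352y*.
The bracket is 0.382, giving y* = 0.055/0.0352 = 1.56.

x* ≈ 161, y* ≈ 1.56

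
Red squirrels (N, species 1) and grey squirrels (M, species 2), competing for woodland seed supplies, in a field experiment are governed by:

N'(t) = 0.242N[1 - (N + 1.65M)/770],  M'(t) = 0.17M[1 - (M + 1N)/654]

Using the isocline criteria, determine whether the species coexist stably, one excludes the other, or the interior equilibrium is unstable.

unstable coexistence (outcome depends on initial conditions)

Compare the nullcline intercepts: K1/α12 = 770/1.65 = 467 < K2 = 654; K2/α21 = 654/1 = 654 < K1 = 770.
Since both are reversed, neither can invade when rare; the interior point is a saddle.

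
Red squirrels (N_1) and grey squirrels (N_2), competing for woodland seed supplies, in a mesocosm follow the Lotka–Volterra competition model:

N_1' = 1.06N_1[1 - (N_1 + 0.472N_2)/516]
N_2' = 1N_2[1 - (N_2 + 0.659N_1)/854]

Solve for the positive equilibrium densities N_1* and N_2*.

Setting both brackets to zero gives the nullclines N_1 + 0.472N_2 = 516 and 0.659N_1 + N_2 = 854.
Substituting N_2 = 854 - 0.659N_1 into the first: N_1(1 - 0.472·0.659) = 516 - 0.472·854.
So N_1* = 113/0.689 = 164, and then N_2* = 854 - 0.659·164 = 746.

N_1* ≈ 164, N_2* ≈ 746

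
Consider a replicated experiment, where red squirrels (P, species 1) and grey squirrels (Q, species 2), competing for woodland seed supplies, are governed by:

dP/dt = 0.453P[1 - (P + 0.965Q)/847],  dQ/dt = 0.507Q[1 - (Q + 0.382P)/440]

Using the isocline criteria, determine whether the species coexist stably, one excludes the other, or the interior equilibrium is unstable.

stable coexistence

Compare the nullcline intercepts: K1/α12 = 847/0.965 = 878 > K2 = 440; K2/α21 = 440/0.382 = 1150 > K1 = 847.
Since both inequalities hold, each species can invade when rare, so the interior equilibrium is stable.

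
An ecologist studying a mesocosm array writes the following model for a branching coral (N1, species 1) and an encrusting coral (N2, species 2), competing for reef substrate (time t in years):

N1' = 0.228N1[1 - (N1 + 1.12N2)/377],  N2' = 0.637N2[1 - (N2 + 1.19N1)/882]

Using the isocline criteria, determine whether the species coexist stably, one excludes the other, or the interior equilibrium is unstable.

Compare the nullcline intercepts: K1/α12 = 377/1.12 = 337 < K2 = 882; K2/α21 = 882/1.19 = 741 > K1 = 377.
Since the inequalities point opposite ways, species 2 can invade but species 1 cannot.

species 2 excludes species 1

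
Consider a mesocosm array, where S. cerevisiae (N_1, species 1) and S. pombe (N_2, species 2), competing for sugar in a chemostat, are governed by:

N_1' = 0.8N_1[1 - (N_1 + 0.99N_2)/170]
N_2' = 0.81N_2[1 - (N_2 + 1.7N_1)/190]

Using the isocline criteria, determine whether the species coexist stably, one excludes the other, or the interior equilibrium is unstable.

unstable coexistence (outcome depends on initial conditions)

Compare the nullcline intercepts: K1/α12 = 170/0.99 = 172 < K2 = 190; K2/α21 = 190/1.7 = 112 < K1 = 170.
Since both are reversed, neither can invade when rare; the interior point is a saddle.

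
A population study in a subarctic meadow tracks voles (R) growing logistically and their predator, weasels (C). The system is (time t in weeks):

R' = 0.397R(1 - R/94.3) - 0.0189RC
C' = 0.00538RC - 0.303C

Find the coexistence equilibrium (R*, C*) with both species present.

R* ≈ 56.3, C* ≈ 8.46

From dC/dt = 0 with C > 0: 0.00538R* = 0.303, so R* = 56.3.
Substitute into dR/dt = 0: 0.397(1 - 56.3/94.3) = 0.0189C*.
The bracket is 0.403, giving C* = 0.16/0.0189 = 8.46.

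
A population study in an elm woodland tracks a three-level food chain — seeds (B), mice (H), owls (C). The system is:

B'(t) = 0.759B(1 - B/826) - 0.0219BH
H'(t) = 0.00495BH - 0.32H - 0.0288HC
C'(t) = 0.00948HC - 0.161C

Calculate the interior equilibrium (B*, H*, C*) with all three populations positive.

B* ≈ 421, H* ≈ 17, C* ≈ 61.3

From dC/dt = 0: 0.00948H* = 0.161, so H* = 17.
From dB/dt = 0: 0.759(1 - B*/826) = 0.0219·17, giving B* = 826·(1 - 0.49) = 421.
From dH/dt = 0: 0.00495·421 - 0.32 = 0.0288C*, so C* = 1.77/0.0288 = 61.3.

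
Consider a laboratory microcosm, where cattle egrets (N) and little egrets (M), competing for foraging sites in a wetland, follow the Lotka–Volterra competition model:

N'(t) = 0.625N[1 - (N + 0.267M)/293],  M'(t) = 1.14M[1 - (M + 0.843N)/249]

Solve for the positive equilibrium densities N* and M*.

N* ≈ 292, M* ≈ 2.58

Setting both brackets to zero gives the nullclines N + 0.267M = 293 and 0.843N + M = 249.
Substituting M = 249 - 0.843N into the first: N(1 - 0.267·0.843) = 293 - 0.267·249.
So N* = 227/0.775 = 292, and then M* = 249 - 0.843·292 = 2.58.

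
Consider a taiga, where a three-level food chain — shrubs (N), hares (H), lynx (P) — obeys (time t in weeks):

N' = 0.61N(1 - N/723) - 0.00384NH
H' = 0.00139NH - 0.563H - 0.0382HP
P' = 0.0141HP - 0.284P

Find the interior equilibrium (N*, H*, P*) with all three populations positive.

N* ≈ 631, H* ≈ 20.1, P* ≈ 8.23

From dP/dt = 0: 0.0141H* = 0.284, so H* = 20.1.
From dN/dt = 0: 0.61(1 - N*/723) = 0.00384·20.1, giving N* = 723·(1 - 0.127) = 631.
From dH/dt = 0: 0.00139·631 - 0.563 = 0.0382P*, so P* = 0.315/0.0382 = 8.23.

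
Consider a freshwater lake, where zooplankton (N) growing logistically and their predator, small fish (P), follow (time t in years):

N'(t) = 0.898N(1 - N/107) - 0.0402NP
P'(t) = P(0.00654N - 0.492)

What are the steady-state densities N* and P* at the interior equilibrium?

From dP/dt = 0 with P > 0: 0.00654N* = 0.492, so N* = 75.2.
Substitute into dN/dt = 0: 0.898(1 - 75.2/107) = 0.0402P*.
The bracket is 0.297, giving P* = 0.267/0.0402 = 6.63.

N* ≈ 75.2, P* ≈ 6.63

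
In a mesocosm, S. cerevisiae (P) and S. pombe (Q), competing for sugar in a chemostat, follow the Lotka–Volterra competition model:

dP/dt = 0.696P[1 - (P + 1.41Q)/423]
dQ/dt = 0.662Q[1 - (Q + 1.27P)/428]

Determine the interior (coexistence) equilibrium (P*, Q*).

Setting both brackets to zero gives the nullclines P + 1.41Q = 423 and 1.27P + Q = 428.
Substituting Q = 428 - 1.27P into the first: P(1 - 1.41·1.27) = 423 - 1.41·428.
So P* = -180/-0.791 = 228, and then Q* = 428 - 1.27·228 = 138.

P* ≈ 228, Q* ≈ 138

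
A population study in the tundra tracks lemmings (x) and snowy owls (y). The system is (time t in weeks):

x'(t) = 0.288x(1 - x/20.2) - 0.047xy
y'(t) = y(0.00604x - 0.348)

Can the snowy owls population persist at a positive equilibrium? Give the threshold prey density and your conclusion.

Threshold x = 57.6; K < 57.6, so no, the predator goes extinct.

The predator equation gives dy/dt > 0 only when x > 0.348/0.00604 = 57.6.
Without the predator, x → K = 20.2. Since 20.2 < 57.6, the predator cannot invade.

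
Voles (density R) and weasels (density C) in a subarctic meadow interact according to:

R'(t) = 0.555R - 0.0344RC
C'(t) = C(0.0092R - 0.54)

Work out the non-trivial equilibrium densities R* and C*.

R* ≈ 58.7, C* ≈ 16.1

Set dC/dt = 0 with C > 0: 0.0092R - 0.54 = 0, so R* = 0.54/0.0092 = 58.7.
Set dR/dt = 0 with R > 0: 0.555 - 0.0344C = 0, so C* = 0.555/0.0344 = 16.1.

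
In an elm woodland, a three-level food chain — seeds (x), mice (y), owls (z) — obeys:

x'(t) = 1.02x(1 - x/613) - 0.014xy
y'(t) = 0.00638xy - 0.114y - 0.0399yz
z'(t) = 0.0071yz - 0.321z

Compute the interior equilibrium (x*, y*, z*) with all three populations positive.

x* ≈ 233, y* ≈ 45.2, z* ≈ 34.3

From dz/dt = 0: 0.0071y* = 0.321, so y* = 45.2.
From dx/dt = 0: 1.02(1 - x*/613) = 0.014·45.2, giving x* = 613·(1 - 0.621) = 233.
From dy/dt = 0: 0.00638·233 - 0.114 = 0.0399z*, so z* = 1.37/0.0399 = 34.3.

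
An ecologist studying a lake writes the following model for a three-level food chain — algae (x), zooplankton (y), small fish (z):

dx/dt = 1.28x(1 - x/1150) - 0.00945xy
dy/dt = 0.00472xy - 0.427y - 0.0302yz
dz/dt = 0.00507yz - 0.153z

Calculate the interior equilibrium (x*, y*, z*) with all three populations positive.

x* ≈ 894, y* ≈ 30.2, z* ≈ 126

From dz/dt = 0: 0.00507y* = 0.153, so y* = 30.2.
From dx/dt = 0: 1.28(1 - x*/1150) = 0.00945·30.2, giving x* = 1150·(1 - 0.223) = 894.
From dy/dt = 0: 0.00472·894 - 0.427 = 0.0302z*, so z* = 3.79/0.0302 = 126.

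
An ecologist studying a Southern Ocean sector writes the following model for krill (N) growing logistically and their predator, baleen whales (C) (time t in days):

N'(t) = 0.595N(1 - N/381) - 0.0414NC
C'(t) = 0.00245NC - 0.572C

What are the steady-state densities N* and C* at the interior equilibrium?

N* ≈ 233, C* ≈ 5.57

From dC/dt = 0 with C > 0: 0.00245N* = 0.572, so N* = 233.
Substitute into dN/dt = 0: 0.595(1 - 233/381) = 0.0414C*.
The bracket is 0.387, giving C* = 0.23/0.0414 = 5.57.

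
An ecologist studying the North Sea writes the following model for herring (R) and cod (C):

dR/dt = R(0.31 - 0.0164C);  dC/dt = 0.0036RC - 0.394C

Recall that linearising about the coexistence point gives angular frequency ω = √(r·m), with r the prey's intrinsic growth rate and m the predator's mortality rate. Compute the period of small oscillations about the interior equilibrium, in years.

T ≈ 18 years

Here r = 0.31 and m = 0.394, so r·m = 0.122.
ω = √0.122 = 0.349 per year, hence T = 2π/ω ≈ 18 years.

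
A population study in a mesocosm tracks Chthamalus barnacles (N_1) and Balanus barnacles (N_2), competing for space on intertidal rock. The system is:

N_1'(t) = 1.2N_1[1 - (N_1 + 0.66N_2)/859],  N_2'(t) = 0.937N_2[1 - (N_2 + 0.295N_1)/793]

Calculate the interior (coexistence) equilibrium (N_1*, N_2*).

N_1* ≈ 417, N_2* ≈ 670

Setting both brackets to zero gives the nullclines N_1 + 0.66N_2 = 859 and 0.295N_1 + N_2 = 793.
Substituting N_2 = 793 - 0.295N_1 into the first: N_1(1 - 0.66·0.295) = 859 - 0.66·793.
So N_1* = 336/0.805 = 417, and then N_2* = 793 - 0.295·417 = 670.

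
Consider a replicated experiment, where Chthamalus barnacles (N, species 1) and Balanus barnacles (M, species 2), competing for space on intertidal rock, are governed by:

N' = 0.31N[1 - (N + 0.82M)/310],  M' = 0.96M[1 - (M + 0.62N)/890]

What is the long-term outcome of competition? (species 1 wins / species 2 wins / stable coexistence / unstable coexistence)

Compare the nullcline intercepts: K1/α12 = 310/0.82 = 378 < K2 = 890; K2/α21 = 890/0.62 = 1440 > K1 = 310.
Since the inequalities point opposite ways, species 2 can invade but species 1 cannot.

species 2 excludes species 1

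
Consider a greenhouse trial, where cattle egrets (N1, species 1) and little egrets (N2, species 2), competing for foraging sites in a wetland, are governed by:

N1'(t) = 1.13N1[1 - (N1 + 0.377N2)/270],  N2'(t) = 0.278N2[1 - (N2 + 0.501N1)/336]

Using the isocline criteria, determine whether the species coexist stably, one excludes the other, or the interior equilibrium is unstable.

Compare the nullcline intercepts: K1/α12 = 270/0.377 = 716 > K2 = 336; K2/α21 = 336/0.501 = 671 > K1 = 270.
Since both inequalities hold, each species can invade when rare, so the interior equilibrium is stable.

stable coexistence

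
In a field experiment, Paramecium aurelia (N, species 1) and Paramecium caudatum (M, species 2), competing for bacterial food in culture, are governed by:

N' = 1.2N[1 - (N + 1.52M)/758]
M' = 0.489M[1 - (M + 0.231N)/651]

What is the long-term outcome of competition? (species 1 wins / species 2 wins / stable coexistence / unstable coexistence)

Compare the nullcline intercepts: K1/α12 = 758/1.52 = 499 < K2 = 651; K2/α21 = 651/0.231 = 2820 > K1 = 758.
Since the inequalities point opposite ways, species 2 can invade but species 1 cannot.

species 2 excludes species 1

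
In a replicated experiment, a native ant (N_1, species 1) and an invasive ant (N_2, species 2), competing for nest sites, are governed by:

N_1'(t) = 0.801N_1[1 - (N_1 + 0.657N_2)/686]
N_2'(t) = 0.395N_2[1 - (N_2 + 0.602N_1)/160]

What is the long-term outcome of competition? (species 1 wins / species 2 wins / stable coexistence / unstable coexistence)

species 1 excludes species 2

Compare the nullcline intercepts: K1/α12 = 686/0.657 = 1040 > K2 = 160; K2/α21 = 160/0.602 = 266 < K1 = 686.
Since the inequalities point opposite ways, species 1 can invade but species 2 cannot.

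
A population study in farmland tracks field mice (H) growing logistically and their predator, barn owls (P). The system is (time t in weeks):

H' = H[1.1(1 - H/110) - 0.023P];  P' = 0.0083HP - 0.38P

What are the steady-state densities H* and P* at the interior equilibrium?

From dP/dt = 0 with P > 0: 0.0083H* = 0.38, so H* = 45.8.
Substitute into dH/dt = 0: 1.1(1 - 45.8/110) = 0.023P*.
The bracket is 0.584, giving P* = 0.642/0.023 = 27.9.

H* ≈ 45.8, P* ≈ 27.9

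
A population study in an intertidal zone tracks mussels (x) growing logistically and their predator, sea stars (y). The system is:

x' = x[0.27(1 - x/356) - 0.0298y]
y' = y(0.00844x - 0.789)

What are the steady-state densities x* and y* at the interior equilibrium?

From dy/dt = 0 with y > 0: 0.00844x* = 0.789, so x* = 93.5.
Substitute into dx/dt = 0: 0.27(1 - 93.5/356) = 0.0298y*.
The bracket is 0.737, giving y* = 0.199/0.0298 = 6.68.

x* ≈ 93.5, y* ≈ 6.68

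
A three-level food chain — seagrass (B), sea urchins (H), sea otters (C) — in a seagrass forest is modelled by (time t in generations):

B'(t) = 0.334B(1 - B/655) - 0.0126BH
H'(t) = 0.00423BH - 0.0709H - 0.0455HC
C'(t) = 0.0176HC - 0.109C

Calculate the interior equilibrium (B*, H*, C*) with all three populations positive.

B* ≈ 502, H* ≈ 6.19, C* ≈ 45.1

From dC/dt = 0: 0.0176H* = 0.109, so H* = 6.19.
From dB/dt = 0: 0.334(1 - B*/655) = 0.0126·6.19, giving B* = 655·(1 - 0.234) = 502.
From dH/dt = 0: 0.00423·502 - 0.0709 = 0.0455C*, so C* = 2.05/0.0455 = 45.1.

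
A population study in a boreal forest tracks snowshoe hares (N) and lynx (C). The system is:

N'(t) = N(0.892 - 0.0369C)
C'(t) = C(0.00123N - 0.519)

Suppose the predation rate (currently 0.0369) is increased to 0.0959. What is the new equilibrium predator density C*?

At the interior fixed point, setting dN/dt = 0 with N > 0 fixes C* = (prey growth rate)/(NC coefficient) — independent of the other coefficients.
With the change, C* = 0.892/0.0959 = 9.3; it falls from 24.2.

C* ≈ 9.3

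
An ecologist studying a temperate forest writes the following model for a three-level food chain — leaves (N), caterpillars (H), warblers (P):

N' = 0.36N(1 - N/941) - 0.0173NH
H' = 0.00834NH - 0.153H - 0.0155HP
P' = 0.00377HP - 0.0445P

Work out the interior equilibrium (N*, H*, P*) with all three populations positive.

N* ≈ 407, H* ≈ 11.8, P* ≈ 209

From dP/dt = 0: 0.00377H* = 0.0445, so H* = 11.8.
From dN/dt = 0: 0.36(1 - N*/941) = 0.0173·11.8, giving N* = 941·(1 - 0.567) = 407.
From dH/dt = 0: 0.00834·407 - 0.153 = 0.0155P*, so P* = 3.24/0.0155 = 209.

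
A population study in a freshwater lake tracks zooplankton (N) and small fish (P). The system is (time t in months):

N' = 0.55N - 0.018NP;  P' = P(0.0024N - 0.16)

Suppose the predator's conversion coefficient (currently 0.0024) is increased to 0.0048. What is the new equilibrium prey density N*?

N* ≈ 33.3

At the interior fixed point, setting dP/dt = 0 with P > 0 fixes N* = (predator death rate)/(NP coefficient) — independent of the other coefficients.
With the change, N* = 0.16/0.0048 = 33.3; it falls from 66.7.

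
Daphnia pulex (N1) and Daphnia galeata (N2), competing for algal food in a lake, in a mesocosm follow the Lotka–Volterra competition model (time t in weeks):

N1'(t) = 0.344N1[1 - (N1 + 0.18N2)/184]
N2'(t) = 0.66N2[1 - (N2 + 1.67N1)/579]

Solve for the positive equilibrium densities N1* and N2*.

Setting both brackets to zero gives the nullclines N1 + 0.18N2 = 184 and 1.67N1 + N2 = 579.
Substituting N2 = 579 - 1.67N1 into the first: N1(1 - 0.18·1.67) = 184 - 0.18·579.
So N1* = 79.8/0.699 = 114, and then N2* = 579 - 1.67·114 = 389.

N1* ≈ 114, N2* ≈ 389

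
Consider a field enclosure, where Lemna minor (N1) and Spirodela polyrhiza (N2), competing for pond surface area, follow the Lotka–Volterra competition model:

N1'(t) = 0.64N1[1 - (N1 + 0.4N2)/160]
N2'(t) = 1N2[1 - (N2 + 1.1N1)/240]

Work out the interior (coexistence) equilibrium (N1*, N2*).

Setting both brackets to zero gives the nullclines N1 + 0.4N2 = 160 and 1.1N1 + N2 = 240.
Substituting N2 = 240 - 1.1N1 into the first: N1(1 - 0.4·1.1) = 160 - 0.4·240.
So N1* = 64/0.56 = 114, and then N2* = 240 - 1.1·114 = 114.

N1* ≈ 114, N2* ≈ 114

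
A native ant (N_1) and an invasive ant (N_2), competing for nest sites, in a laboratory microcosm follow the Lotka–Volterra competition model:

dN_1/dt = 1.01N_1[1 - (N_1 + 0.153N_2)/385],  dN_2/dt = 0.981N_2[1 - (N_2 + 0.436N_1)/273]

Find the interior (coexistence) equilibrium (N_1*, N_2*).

Setting both brackets to zero gives the nullclines N_1 + 0.153N_2 = 385 and 0.436N_1 + N_2 = 273.
Substituting N_2 = 273 - 0.436N_1 into the first: N_1(1 - 0.153·0.436) = 385 - 0.153·273.
So N_1* = 343/0.933 = 368, and then N_2* = 273 - 0.436·368 = 113.

N_1* ≈ 368, N_2* ≈ 113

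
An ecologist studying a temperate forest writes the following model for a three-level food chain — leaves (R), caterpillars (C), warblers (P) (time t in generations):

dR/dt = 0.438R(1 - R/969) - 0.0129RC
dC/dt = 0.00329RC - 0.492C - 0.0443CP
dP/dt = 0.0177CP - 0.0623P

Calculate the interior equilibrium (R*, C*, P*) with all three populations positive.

R* ≈ 869, C* ≈ 3.52, P* ≈ 53.4

From dP/dt = 0: 0.0177C* = 0.0623, so C* = 3.52.
From dR/dt = 0: 0.438(1 - R*/969) = 0.0129·3.52, giving R* = 969·(1 - 0.104) = 869.
From dC/dt = 0: 0.00329·869 - 0.492 = 0.0443P*, so P* = 2.37/0.0443 = 53.4.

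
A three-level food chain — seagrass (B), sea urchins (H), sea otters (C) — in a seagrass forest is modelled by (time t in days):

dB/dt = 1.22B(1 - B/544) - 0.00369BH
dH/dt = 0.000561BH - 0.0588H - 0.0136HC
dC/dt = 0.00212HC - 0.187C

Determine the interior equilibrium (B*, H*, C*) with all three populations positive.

B* ≈ 399, H* ≈ 88.2, C* ≈ 12.1

From dC/dt = 0: 0.00212H* = 0.187, so H* = 88.2.
From dB/dt = 0: 1.22(1 - B*/544) = 0.00369·88.2, giving B* = 544·(1 - 0.267) = 399.
From dH/dt = 0: 0.000561·399 - 0.0588 = 0.0136C*, so C* = 0.165/0.0136 = 12.1.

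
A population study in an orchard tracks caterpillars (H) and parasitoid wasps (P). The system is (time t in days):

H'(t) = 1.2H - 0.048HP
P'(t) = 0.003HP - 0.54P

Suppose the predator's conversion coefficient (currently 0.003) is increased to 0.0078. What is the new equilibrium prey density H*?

At the interior fixed point, setting dP/dt = 0 with P > 0 fixes H* = (predator death rate)/(HP coefficient) — independent of the other coefficients.
With the change, H* = 0.54/0.0078 = 69.2; it falls from 180.

H* ≈ 69.2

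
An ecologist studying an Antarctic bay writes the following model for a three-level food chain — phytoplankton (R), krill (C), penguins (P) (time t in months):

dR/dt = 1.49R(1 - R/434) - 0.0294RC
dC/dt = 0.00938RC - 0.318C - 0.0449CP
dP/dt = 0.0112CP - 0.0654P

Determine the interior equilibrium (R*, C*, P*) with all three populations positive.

From dP/dt = 0: 0.0112C* = 0.0654, so C* = 5.84.
From dR/dt = 0: 1.49(1 - R*/434) = 0.0294·5.84, giving R* = 434·(1 - 0.115) = 384.
From dC/dt = 0: 0.00938·384 - 0.318 = 0.0449P*, so P* = 3.28/0.0449 = 73.1.

R* ≈ 384, C* ≈ 5.84, P* ≈ 73.1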